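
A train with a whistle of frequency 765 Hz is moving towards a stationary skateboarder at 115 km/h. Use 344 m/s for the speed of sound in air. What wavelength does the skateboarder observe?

40.8 cm

115 km/h = 31.94 m/s.
Only the source moves, toward the listener, so f' = f · v/(v − v_s).
f' = 765 × 344/(344 − 31.94) ≈ 843 Hz.
λ' = v/f' = 344/843.311 ≈ 40.8 cm.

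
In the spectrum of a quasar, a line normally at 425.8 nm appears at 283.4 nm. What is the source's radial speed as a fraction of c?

λ'/λ₀ = 0.6656 < 1 (blueshift), so the source is approaching.
λ'/λ₀ = √((1 − β)/(1 + β)) for an approaching source ⇒ β = (1 − r²)/(1 + r²) with r = λ'/λ₀.
β = (1 − 0.4430)/(1 + 0.4430) ≈ 0.386.

0.386c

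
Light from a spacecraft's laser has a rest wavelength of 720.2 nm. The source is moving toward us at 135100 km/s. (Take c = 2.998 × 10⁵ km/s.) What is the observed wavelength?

443.2 nm

β = v/c = 135100/299800 = 0.4506.
Relativistic Doppler for wavelength: λ' = λ₀ · √((1 − β)/(1 + β)).
λ' = 720.2 × √(0.5494/1.4506) = 720.2 × 0.61539 ≈ 443.2 nm.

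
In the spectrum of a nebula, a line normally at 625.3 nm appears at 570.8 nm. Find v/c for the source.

λ'/λ₀ = 0.9128 < 1 (blueshift), so the source is approaching.
λ'/λ₀ = √((1 − β)/(1 + β)) for an approaching source ⇒ β = (1 − r²)/(1 + r²) with r = λ'/λ₀.
β = (1 − 0.8333)/(1 + 0.8333) ≈ 0.091.

0.091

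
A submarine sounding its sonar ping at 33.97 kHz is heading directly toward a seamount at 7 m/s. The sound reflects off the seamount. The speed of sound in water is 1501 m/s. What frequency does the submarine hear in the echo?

34.3 kHz

The seamount receives the sound from a moving source: f₁ = f₀ · v/(v − v_e) = 33.97 × 1501/1494 ≈ 34.1 kHz.
On the return leg the submarine is a moving observer: f₂ = f₁ · (v + v_e)/v = 34.1 × 1508/1501 ≈ 34.3 kHz.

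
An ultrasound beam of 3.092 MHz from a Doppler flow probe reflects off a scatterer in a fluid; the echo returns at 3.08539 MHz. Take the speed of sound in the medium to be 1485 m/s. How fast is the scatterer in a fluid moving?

Double Doppler shift off a moving reflector: f₂ = f₀ · (v + u)/(v − u) (u > 0 toward emitter).
Rearranging, u = v · (f₂ − f₀)/(f₂ + f₀) = 1485 × -0.00661/6.17739 ≈ -1.59 m/s.
So the scatterer in a fluid is moving at 1.59 m/s away from the emitter.

1.59 m/s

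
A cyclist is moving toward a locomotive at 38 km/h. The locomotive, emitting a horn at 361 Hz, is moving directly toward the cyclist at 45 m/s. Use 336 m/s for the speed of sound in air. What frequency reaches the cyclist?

38 km/h = 10.56 m/s.
Both move, so f' = f · (v + v_o)/(v − v_s).
f' = 361 × (336 + 10.56)/(336 − 45) = 361 × 346.56/291 ≈ 430 Hz.

430 Hz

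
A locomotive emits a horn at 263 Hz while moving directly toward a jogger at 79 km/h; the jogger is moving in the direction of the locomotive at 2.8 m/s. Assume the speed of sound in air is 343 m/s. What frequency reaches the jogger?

283 Hz

79 km/h = 21.94 m/s.
General Doppler shift: f' = f · (v + v_o)/(v − v_s).
f' = 263 × (343 + 2.8)/(343 − 21.94) = 263 × 345.8/321.06 ≈ 283 Hz.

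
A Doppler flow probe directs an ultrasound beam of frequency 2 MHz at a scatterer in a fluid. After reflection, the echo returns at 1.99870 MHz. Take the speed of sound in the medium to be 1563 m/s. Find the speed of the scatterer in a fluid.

0.51 m/s

Double Doppler shift off a moving reflector: f₂ = f₀ · (v + u)/(v − u) (u > 0 toward emitter).
Rearranging, u = v · (f₂ − f₀)/(f₂ + f₀) = 1563 × -0.00130/3.99870 ≈ -0.51 m/s.
So the scatterer in a fluid is moving at 0.51 m/s away from the emitter.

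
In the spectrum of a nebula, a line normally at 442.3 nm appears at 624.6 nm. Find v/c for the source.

λ'/λ₀ = 1.4122 > 1 (redshift), so the source is receding.
λ'/λ₀ = √((1 + β)/(1 − β)) for a receding source ⇒ β = (r² − 1)/(r² + 1) with r = λ'/λ₀.
β = (1.9942 − 1)/(1.9942 + 1) ≈ 0.332.

0.332c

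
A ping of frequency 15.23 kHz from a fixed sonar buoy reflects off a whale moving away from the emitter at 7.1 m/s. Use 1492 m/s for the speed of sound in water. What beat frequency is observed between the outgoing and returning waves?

At the whale (a moving observer), f₁ = f₀ · (v − u)/v = 15.23 × 1484.9/1492 ≈ 15.1575 kHz.
The reflection then acts as a moving source: f₂ = f₁ · v/(v + u) ≈ 15.0857 kHz.
Equivalently f₂ = f₀ · (v − u)/(v + u).
Beat frequency (with f₀ = 15230 Hz): |f₂ − f₀| = 2u·f₀/(v + u) = 2 × 7.1 × 15230/1499.1 ≈ 144 Hz.

144 Hz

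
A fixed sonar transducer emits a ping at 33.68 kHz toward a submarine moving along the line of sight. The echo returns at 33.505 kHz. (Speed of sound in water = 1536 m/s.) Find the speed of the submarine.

4.0 m/s

Double Doppler shift off a moving reflector: f₂ = f₀ · (v + u)/(v − u) (u > 0 toward emitter).
Rearranging, u = v · (f₂ − f₀)/(f₂ + f₀) = 1536 × -0.175/67.185 ≈ -4.0 m/s.
So the submarine is moving at 4.0 m/s away from the emitter.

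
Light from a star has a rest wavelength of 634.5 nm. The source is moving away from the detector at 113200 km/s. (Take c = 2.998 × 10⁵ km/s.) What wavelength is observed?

β = v/c = 113200/299800 = 0.3776.
Relativistic Doppler for wavelength: λ' = λ₀ · √((1 + β)/(1 − β)).
λ' = 634.5 × √(1.3776/0.6224) = 634.5 × 1.48771 ≈ 944.0 nm.

944.0 nm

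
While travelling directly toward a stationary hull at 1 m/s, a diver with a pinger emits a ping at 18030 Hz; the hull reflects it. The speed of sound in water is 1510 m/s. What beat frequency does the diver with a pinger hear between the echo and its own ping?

23.9 Hz

The hull receives the sound from a moving source: f₁ = f₀ · v/(v − v_e) = 18030 × 1510/1509 ≈ 18041.9 Hz.
On the return leg the diver with a pinger is a moving observer: f₂ = f₁ · (v + v_e)/v = 18041.9 × 1511/1510 ≈ 18053.9 Hz.
Equivalently f₂ = f₀ · (v + v_e)/(v − v_e).
Beat against the emitted tone: |f₂ − f₀| = 2v_e·f₀/(v − v_e) = 2 × 1 × 18030/1509 ≈ 23.9 Hz.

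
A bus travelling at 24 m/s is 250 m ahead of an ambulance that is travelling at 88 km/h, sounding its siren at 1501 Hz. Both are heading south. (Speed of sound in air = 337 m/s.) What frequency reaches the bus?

1503 Hz

88 km/h = 24.44 m/s.
The bus is ahead, so the ambulance is moving toward it while the bus is moving away from the ambulance.
With source approaching and observer receding, f' = f · (v − v_o)/(v − v_s).
f' = 1501 × (337 − 24)/(337 − 24.44) = 1501 × 313/312.56 ≈ 1503 Hz.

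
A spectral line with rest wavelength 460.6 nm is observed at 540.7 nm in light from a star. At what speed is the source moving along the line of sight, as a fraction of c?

λ'/λ₀ = 1.1739 > 1 (redshift), so the source is receding.
λ'/λ₀ = √((1 + β)/(1 − β)) for a receding source ⇒ β = (r² − 1)/(r² + 1) with r = λ'/λ₀.
β = (1.3780 − 1)/(1.3780 + 1) ≈ 0.159.

0.159c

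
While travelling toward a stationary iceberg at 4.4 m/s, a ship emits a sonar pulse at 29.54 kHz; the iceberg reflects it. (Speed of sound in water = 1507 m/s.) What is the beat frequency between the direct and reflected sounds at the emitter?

The iceberg receives the sound from a moving source: f₁ = f₀ · v/(v − v_e) = 29.54 × 1507/1502.6 ≈ 29.6265 kHz.
On the return leg the ship is a moving observer: f₂ = f₁ · (v + v_e)/v = 29.6265 × 1511.4/1507 ≈ 29.7130 kHz.
Equivalently f₂ = f₀ · (v + v_e)/(v − v_e).
Beat against the emitted tone (with f₀ = 29540 Hz): |f₂ − f₀| = 2v_e·f₀/(v − v_e) = 2 × 4.4 × 29540/1502.6 ≈ 173 Hz.

173 Hz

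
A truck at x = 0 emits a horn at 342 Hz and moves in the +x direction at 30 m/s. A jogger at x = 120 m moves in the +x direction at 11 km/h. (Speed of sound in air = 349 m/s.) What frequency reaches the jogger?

371 Hz

11 km/h = 3.056 m/s.
The observer lies on the +x side, so the source is heading toward the observer and the observer is heading away from the source.
General Doppler shift: f' = f · (v − v_o)/(v − v_s).
f' = 342 × (349 − 3.056)/(349 − 30) = 342 × 345.94/319 ≈ 371 Hz.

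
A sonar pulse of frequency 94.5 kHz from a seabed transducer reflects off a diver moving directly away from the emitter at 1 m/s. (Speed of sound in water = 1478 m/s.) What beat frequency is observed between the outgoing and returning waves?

128 Hz

The diver first receives the wave as a moving observer: f₁ = f₀ · (v − u)/v = 94.5 × (1478 − 1)/1478 ≈ 94.4361 kHz.
The reflection then acts as a moving source: f₂ = f₁ · v/(v + u) ≈ 94.3722 kHz.
Equivalently f₂ = f₀ · (v − u)/(v + u).
Beat frequency (with f₀ = 94500 Hz): |f₂ − f₀| = 2u·f₀/(v + u) = 2 × 1 × 94500/1479 ≈ 128 Hz.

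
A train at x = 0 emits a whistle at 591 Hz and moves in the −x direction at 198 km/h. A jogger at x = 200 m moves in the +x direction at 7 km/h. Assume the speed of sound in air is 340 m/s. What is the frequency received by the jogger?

198 km/h = 55 m/s; 7 km/h = 1.944 m/s.
The observer lies on the +x side, so the source is heading away from the observer and the observer is heading away from the source.
General Doppler shift: f' = f · (v − v_o)/(v + v_s).
f' = 591 × (340 − 1.944)/(340 + 55) = 591 × 338.06/395 ≈ 506 Hz.

506 Hz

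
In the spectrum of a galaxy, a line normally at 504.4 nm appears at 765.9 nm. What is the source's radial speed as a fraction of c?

λ'/λ₀ = 1.5184 > 1 (redshift), so the source is receding.
λ'/λ₀ = √((1 + β)/(1 − β)) for a receding source ⇒ β = (r² − 1)/(r² + 1) with r = λ'/λ₀.
β = (2.3057 − 1)/(2.3057 + 1) ≈ 0.395.

0.395c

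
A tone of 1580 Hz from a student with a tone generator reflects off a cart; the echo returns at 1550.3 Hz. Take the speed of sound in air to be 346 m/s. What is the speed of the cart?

Double Doppler shift off a moving reflector: f₂ = f₀ · (v + u)/(v − u) (u > 0 toward emitter).
Rearranging, u = v · (f₂ − f₀)/(f₂ + f₀) = 346 × -29.7/3130.3 ≈ -3.3 m/s.
So the cart is moving at 3.3 m/s away from the emitter.

3.3 m/s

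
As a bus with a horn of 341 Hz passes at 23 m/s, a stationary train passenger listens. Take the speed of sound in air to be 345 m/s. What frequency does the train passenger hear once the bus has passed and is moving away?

320 Hz

Receding: f₂ = f · v/(v + v_s) = 341 × 345/368 ≈ 320 Hz.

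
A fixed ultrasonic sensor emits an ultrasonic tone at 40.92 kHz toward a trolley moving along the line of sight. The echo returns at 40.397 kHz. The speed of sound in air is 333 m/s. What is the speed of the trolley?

2.14 m/s

Double Doppler shift off a moving reflector: f₂ = f₀ · (v + u)/(v − u) (u > 0 toward emitter).
Rearranging, u = v · (f₂ − f₀)/(f₂ + f₀) = 333 × -0.523/81.317 ≈ -2.14 m/s.
So the trolley is moving at 2.14 m/s away from the emitter.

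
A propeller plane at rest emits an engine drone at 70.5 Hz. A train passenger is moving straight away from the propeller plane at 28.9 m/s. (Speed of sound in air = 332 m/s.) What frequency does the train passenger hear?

Only the observer moves, away from the source, so f' = f · (v − v_o)/v.
f' = 70.5 × (332 − 28.9)/332 = 70.5 × 303.1/332 ≈ 64 Hz.

64 Hz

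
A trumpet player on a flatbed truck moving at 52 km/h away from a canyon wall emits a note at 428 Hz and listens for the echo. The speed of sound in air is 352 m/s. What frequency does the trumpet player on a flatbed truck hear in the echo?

52 km/h = 14.44 m/s.
The canyon wall receives the sound from a moving source: f₁ = f₀ · v/(v + v_e) = 428 × 352/366.44 ≈ 411 Hz.
On the return leg the trumpet player on a flatbed truck is a moving observer: f₂ = f₁ · (v − v_e)/v = 411 × 337.56/352 ≈ 394 Hz.

394 Hz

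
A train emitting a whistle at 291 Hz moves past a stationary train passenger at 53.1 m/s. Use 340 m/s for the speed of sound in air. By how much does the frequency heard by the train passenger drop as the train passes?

93.2 Hz

Approaching: f₁ = f · v/(v − v_s) = 291 × 340/286.9 ≈ 344.9 Hz.
Receding: f₂ = f · v/(v + v_s) = 291 × 340/393.1 ≈ 251.7 Hz.
Drop: f₁ − f₂ = 2f·v·v_s/(v² − v_s²) = 2 × 291 × 340 × 53.1/(340² − 53.1²) ≈ 93.2 Hz.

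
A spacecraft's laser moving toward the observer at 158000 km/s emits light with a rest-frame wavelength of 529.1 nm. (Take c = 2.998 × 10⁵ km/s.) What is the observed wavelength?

β = v/c = 158000/299800 = 0.5270.
Relativistic Doppler for wavelength: λ' = λ₀ · √((1 − β)/(1 + β)).
λ' = 529.1 × √(0.4730/1.5270) = 529.1 × 0.55654 ≈ 294.5 nm.

294.5 nm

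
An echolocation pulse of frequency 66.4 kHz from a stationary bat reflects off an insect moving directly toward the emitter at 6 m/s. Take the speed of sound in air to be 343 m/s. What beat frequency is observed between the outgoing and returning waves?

2364 Hz

The insect first receives the wave as a moving observer: f₁ = f₀ · (v + u)/v = 66.4 × (343 + 6)/343 ≈ 67.56 kHz.
On reflection it acts as a source moving toward the stationary detector: f₂ = f₁ · v/(v − u) = 67.56 × 343/337 ≈ 68.76 kHz.
Beat frequency (with f₀ = 66400 Hz): |f₂ − f₀| = 2u·f₀/(v − u) = 2 × 6 × 66400/337 ≈ 2364 Hz.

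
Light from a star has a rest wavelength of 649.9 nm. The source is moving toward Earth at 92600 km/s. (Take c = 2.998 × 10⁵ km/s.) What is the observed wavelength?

β = v/c = 92600/299800 = 0.3089.
Relativistic Doppler for wavelength: λ' = λ₀ · √((1 − β)/(1 + β)).
λ' = 649.9 × √(0.6911/1.3089) = 649.9 × 0.72666 ≈ 472.3 nm.

472.3 nm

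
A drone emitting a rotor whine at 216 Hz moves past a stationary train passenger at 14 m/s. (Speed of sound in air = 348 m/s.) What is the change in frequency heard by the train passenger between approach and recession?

17.4 Hz

Approaching: f₁ = f · v/(v − v_s) = 216 × 348/334 ≈ 225.1 Hz.
Receding: f₂ = f · v/(v + v_s) = 216 × 348/362 ≈ 207.6 Hz.
Drop: f₁ − f₂ = 2f·v·v_s/(v² − v_s²) = 2 × 216 × 348 × 14/(348² − 14²) ≈ 17.4 Hz.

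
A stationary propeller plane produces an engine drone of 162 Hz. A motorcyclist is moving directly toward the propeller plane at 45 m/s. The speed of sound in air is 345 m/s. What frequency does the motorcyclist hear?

Moving observer, stationary source: f' = f · (v + v_o)/v.
f' = 162 × (345 + 45)/345 = 162 × 390/345 ≈ 183 Hz.

183 Hz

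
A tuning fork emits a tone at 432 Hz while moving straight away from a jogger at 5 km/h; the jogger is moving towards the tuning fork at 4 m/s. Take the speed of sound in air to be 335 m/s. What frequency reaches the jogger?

5 km/h = 1.389 m/s.
Both move, so f' = f · (v + v_o)/(v + v_s).
f' = 432 × (335 + 4)/(335 + 1.389) = 432 × 339/336.39 ≈ 435 Hz.

435 Hz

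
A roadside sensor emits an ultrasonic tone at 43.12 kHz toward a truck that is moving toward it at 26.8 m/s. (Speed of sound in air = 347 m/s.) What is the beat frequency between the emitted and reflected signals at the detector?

7218 Hz

The truck first receives the wave as a moving observer: f₁ = f₀ · (v + u)/v = 43.12 × (347 + 26.8)/347 ≈ 46.45 kHz.
On reflection it acts as a source moving toward the stationary detector: f₂ = f₁ · v/(v − u) = 46.45 × 347/320.2 ≈ 50.34 kHz.
Beat frequency (with f₀ = 43120 Hz): |f₂ − f₀| = 2u·f₀/(v − u) = 2 × 26.8 × 43120/320.2 ≈ 7218 Hz.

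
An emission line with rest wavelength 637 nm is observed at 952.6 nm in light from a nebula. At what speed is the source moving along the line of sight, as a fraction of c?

0.382c

λ'/λ₀ = 1.4954 > 1 (redshift), so the source is receding.
λ'/λ₀ = √((1 + β)/(1 − β)) for a receding source ⇒ β = (r² − 1)/(r² + 1) with r = λ'/λ₀.
β = (2.2364 − 1)/(2.2364 + 1) ≈ 0.382.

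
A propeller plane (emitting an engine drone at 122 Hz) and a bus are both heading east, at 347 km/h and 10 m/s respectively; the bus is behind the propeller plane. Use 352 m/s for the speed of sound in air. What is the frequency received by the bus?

347 km/h = 96.39 m/s.
The bus is behind, so the propeller plane is moving away from it while the bus is moving toward the propeller plane.
Both move, so f' = f · (v + v_o)/(v + v_s).
f' = 122 × (352 + 10)/(352 + 96.39) = 122 × 362/448.39 ≈ 98 Hz.

98 Hz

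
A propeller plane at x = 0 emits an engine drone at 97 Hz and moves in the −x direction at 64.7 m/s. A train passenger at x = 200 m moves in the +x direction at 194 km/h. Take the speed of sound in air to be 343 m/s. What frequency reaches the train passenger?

69 Hz

194 km/h = 53.89 m/s.
The observer lies on the +x side, so the source is heading away from the observer and the observer is heading away from the source.
With source receding and observer receding, f' = f · (v − v_o)/(v + v_s).
f' = 97 × (343 − 53.89)/(343 + 64.7) = 97 × 289.11/407.7 ≈ 69 Hz.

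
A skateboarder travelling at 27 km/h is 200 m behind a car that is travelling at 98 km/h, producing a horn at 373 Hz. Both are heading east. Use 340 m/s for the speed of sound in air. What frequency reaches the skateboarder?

98 km/h = 27.22 m/s; 27 km/h = 7.5 m/s.
The skateboarder is behind, so the car is moving away from it while the skateboarder is moving toward the car.
Both move, so f' = f · (v + v_o)/(v + v_s).
f' = 373 × (340 + 7.5)/(340 + 27.22) = 373 × 347.5/367.22 ≈ 353 Hz.

353 Hz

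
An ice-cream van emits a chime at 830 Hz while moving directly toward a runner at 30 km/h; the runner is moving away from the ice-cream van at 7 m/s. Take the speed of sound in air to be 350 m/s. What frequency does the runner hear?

833 Hz

30 km/h = 8.333 m/s.
Both move, so f' = f · (v − v_o)/(v − v_s).
f' = 830 × (350 − 7)/(350 − 8.333) = 830 × 343/341.67 ≈ 833 Hz.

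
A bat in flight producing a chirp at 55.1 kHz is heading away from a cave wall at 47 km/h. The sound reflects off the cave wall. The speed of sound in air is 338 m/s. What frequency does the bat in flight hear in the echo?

47 km/h = 13.06 m/s.
The cave wall receives the sound from a moving source: f₁ = f₀ · v/(v + v_e) = 55.1 × 338/351.06 ≈ 53.1 kHz.
On the return leg the bat in flight is a moving observer: f₂ = f₁ · (v − v_e)/v = 53.1 × 324.94/338 ≈ 51.0 kHz.

51.0 kHz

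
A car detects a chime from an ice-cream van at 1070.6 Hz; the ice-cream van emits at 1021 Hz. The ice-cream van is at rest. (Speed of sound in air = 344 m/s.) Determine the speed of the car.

16.7 m/s

f' > f, so the car is approaching.
f' = f · (v + v_o)/v ⇒ v_o = v · |f'/f − 1|.
v_o = 344 × |1070.6/1021 − 1| = 344 × 0.04858 ≈ 16.7 m/s.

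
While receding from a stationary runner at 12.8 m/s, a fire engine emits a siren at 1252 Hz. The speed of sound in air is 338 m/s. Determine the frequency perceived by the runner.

With the source moving away from a stationary observer, f' = f · v/(v + v_s).
f' = 1252 × 338/(338 + 12.8) = 1252 × 338/350.8 ≈ 1206 Hz.

1206 Hz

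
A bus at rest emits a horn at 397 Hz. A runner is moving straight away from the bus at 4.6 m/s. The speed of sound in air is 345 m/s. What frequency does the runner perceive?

392 Hz

Moving observer, stationary source: f' = f · (v − v_o)/v.
f' = 397 × (345 − 4.6)/345 = 397 × 340.4/345 ≈ 392 Hz.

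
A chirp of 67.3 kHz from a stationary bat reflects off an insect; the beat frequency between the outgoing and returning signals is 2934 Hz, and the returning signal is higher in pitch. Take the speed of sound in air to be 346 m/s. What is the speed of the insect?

7.4 m/s

Double Doppler shift off a moving reflector: f₂ = f₀ · (v + u)/(v − u) (u > 0 toward emitter).
Returning signal is higher, so f₂ = f₀ + Δf = 67300 + 2934 = 70234 Hz.
Rearranging, u = v · (f₂ − f₀)/(f₂ + f₀) = 346 × 2934/137534 ≈ 7.4 m/s.
So the insect is moving at 7.4 m/s toward the emitter.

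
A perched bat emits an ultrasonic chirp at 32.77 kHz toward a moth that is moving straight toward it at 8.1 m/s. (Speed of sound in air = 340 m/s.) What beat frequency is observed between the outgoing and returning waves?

1599 Hz

At the moth (a moving observer), f₁ = f₀ · (v + u)/v = 32.77 × 348.1/340 ≈ 33.551 kHz.
The reflection then acts as a moving source: f₂ = f₁ · v/(v − u) ≈ 34.369 kHz.
Equivalently f₂ = f₀ · (v + u)/(v − u).
Beat frequency (with f₀ = 32770 Hz): |f₂ − f₀| = 2u·f₀/(v − u) = 2 × 8.1 × 32770/331.9 ≈ 1599 Hz.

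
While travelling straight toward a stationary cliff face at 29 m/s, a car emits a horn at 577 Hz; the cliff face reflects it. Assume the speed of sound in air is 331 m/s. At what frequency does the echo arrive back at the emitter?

688 Hz

The cliff face receives the sound from a moving source: f₁ = f₀ · v/(v − v_e) = 577 × 331/302 ≈ 632 Hz.
On the return leg the car is a moving observer: f₂ = f₁ · (v + v_e)/v = 632 × 360/331 ≈ 688 Hz.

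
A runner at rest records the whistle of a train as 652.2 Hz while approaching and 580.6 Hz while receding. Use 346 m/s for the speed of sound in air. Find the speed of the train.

f₁/f₂ = (v + v_s)/(v − v_s), so v_s = v · (f₁ − f₂)/(f₁ + f₂).
v_s = 346 × (652.2 − 580.6)/(652.2 + 580.6) = 346 × 71.6/1232.8 ≈ 20.1 m/s.

20.1 m/s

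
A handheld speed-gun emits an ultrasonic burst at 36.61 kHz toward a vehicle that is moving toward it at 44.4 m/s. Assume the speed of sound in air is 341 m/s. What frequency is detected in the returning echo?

The vehicle first receives the wave as a moving observer: f₁ = f₀ · (v + u)/v = 36.61 × (341 + 44.4)/341 ≈ 41.4 kHz.
On reflection it acts as a source moving toward the stationary detector: f₂ = f₁ · v/(v − u) = 41.4 × 341/296.6 ≈ 47.6 kHz.
Equivalently f₂ = f₀ · (v + u)/(v − u).

47.6 kHz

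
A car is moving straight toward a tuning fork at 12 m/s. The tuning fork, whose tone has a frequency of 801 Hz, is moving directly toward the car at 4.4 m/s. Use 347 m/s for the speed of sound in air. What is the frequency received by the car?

839 Hz

With source approaching and observer approaching, f' = f · (v + v_o)/(v − v_s).
f' = 801 × (347 + 12)/(347 − 4.4) = 801 × 359/342.6 ≈ 839 Hz.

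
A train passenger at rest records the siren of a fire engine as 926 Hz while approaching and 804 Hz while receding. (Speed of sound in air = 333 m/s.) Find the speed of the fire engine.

23.5 m/s

f₁/f₂ = (v + v_s)/(v − v_s), so v_s = v · (f₁ − f₂)/(f₁ + f₂).
v_s = 333 × (926 − 804)/(926 + 804) = 333 × 122/1730 ≈ 23.5 m/s.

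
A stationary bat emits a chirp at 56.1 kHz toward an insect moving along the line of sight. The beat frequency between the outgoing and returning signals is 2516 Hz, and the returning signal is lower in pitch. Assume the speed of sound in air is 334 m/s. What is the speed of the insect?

Double Doppler shift off a moving reflector: f₂ = f₀ · (v + u)/(v − u) (u > 0 toward emitter).
Returning signal is lower, so f₂ = f₀ − Δf = 56100 − 2516 = 53584 Hz.
Rearranging, u = v · (f₂ − f₀)/(f₂ + f₀) = 334 × -2516/109684 ≈ -7.7 m/s.
So the insect is moving at 7.7 m/s away from the emitter.

7.7 m/s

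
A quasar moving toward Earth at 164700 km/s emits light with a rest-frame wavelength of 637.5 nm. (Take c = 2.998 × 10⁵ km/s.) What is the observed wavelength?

β = v/c = 164700/299800 = 0.5494.
Relativistic Doppler for wavelength: λ' = λ₀ · √((1 − β)/(1 + β)).
λ' = 637.5 × √(0.4506/1.5494) = 637.5 × 0.53931 ≈ 343.8 nm.

343.8 nm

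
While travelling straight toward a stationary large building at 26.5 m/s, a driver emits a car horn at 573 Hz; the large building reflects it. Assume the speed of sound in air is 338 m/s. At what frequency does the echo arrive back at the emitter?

670 Hz

The large building receives the sound from a moving source: f₁ = f₀ · v/(v − v_e) = 573 × 338/311.5 ≈ 622 Hz.
On the return leg the driver is a moving observer: f₂ = f₁ · (v + v_e)/v = 622 × 364.5/338 ≈ 670 Hz.
Equivalently f₂ = f₀ · (v + v_e)/(v − v_e).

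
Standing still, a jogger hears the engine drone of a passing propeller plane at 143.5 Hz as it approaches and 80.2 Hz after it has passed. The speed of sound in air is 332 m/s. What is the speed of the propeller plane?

94 m/s

f₁/f₂ = (v + v_s)/(v − v_s), so v_s = v · (f₁ − f₂)/(f₁ + f₂).
v_s = 332 × (143.5 − 80.2)/(143.5 + 80.2) = 332 × 63.3/223.7 ≈ 94 m/s.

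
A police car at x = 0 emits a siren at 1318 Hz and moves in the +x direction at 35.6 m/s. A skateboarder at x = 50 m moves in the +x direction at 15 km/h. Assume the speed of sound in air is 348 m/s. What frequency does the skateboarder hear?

15 km/h = 4.167 m/s.
The observer lies on the +x side, so the source is heading toward the observer and the observer is heading away from the source.
Both move, so f' = f · (v − v_o)/(v − v_s).
f' = 1318 × (348 − 4.167)/(348 − 35.6) = 1318 × 343.83/312.4 ≈ 1451 Hz.

1451 Hz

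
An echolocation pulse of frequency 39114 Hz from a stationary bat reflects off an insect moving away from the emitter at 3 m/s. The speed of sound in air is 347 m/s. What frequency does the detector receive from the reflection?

The insect first receives the wave as a moving observer: f₁ = f₀ · (v − u)/v = 39114 × (347 − 3)/347 ≈ 38776 Hz.
The reflection then acts as a moving source: f₂ = f₁ · v/(v + u) ≈ 38443 Hz.

38443 Hz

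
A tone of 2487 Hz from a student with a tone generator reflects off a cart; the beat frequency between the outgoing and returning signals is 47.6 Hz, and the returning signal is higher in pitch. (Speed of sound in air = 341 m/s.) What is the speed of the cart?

3.2 m/s

Double Doppler shift off a moving reflector: f₂ = f₀ · (v + u)/(v − u) (u > 0 toward emitter).
Returning signal is higher, so f₂ = f₀ + Δf = 2487 + 47.6 = 2534.6 Hz.
Rearranging, u = v · (f₂ − f₀)/(f₂ + f₀) = 341 × 47.6/5021.6 ≈ 3.2 m/s.
So the cart is moving at 3.2 m/s toward the emitter.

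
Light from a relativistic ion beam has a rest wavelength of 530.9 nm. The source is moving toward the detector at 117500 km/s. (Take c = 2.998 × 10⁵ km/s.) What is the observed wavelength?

β = v/c = 117500/299800 = 0.3919.
Relativistic Doppler for wavelength: λ' = λ₀ · √((1 − β)/(1 + β)).
λ' = 530.9 × √(0.6081/1.3919) = 530.9 × 0.66095 ≈ 350.9 nm.

350.9 nm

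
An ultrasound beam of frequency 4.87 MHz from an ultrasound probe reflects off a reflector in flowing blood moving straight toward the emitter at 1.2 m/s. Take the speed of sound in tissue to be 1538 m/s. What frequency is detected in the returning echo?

4.878 MHz

The reflector in flowing blood first receives the wave as a moving observer: f₁ = f₀ · (v + u)/v = 4.87 × (1538 + 1.2)/1538 ≈ 4.874 MHz.
On reflection it acts as a source moving toward the stationary detector: f₂ = f₁ · v/(v − u) = 4.874 × 1538/1536.8 ≈ 4.878 MHz.
Equivalently f₂ = f₀ · (v + u)/(v − u).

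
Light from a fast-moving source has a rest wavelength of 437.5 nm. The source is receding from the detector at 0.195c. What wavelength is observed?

Relativistic Doppler for wavelength: λ' = λ₀ · √((1 + β)/(1 − β)).
λ' = 437.5 × √(1.1950/0.8050) = 437.5 × 1.21839 ≈ 533.0 nm.

533.0 nm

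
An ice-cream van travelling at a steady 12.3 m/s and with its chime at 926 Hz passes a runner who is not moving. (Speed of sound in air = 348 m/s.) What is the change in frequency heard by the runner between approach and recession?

65.5 Hz

Approaching: f₁ = f · v/(v − v_s) = 926 × 348/335.7 ≈ 959.9 Hz.
Receding: f₂ = f · v/(v + v_s) = 926 × 348/360.3 ≈ 894.4 Hz.
Drop: f₁ − f₂ = 2f·v·v_s/(v² − v_s²) = 2 × 926 × 348 × 12.3/(348² − 12.3²) ≈ 65.5 Hz.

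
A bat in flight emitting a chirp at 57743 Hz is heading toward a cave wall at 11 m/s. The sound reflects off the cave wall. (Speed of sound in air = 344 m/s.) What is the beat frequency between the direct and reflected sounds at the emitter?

The cave wall receives the sound from a moving source: f₁ = f₀ · v/(v − v_e) = 57743 × 344/333 ≈ 59650 Hz.
On the return leg the bat in flight is a moving observer: f₂ = f₁ · (v + v_e)/v = 59650 × 355/344 ≈ 61558 Hz.
Equivalently f₂ = f₀ · (v + v_e)/(v − v_e).
Beat against the emitted tone: |f₂ − f₀| = 2v_e·f₀/(v − v_e) = 2 × 11 × 57743/333 ≈ 3815 Hz.

3815 Hz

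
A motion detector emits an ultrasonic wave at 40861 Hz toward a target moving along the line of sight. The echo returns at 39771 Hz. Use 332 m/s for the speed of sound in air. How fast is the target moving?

Double Doppler shift off a moving reflector: f₂ = f₀ · (v + u)/(v − u) (u > 0 toward emitter).
Rearranging, u = v · (f₂ − f₀)/(f₂ + f₀) = 332 × -1090/80632 ≈ -4.5 m/s.
So the target is moving at 4.5 m/s away from the emitter.

4.5 m/s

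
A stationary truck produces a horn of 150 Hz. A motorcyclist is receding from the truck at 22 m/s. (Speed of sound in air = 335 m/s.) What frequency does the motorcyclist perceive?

140 Hz

Only the observer moves, away from the source, so f' = f · (v − v_o)/v.
f' = 150 × (335 − 22)/335 = 150 × 313/335 ≈ 140 Hz.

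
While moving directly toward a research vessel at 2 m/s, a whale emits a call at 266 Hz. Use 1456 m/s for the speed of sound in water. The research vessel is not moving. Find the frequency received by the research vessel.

Only the source moves, toward the listener, so f' = f · v/(v − v_s).
f' = 266 × 1456/(1456 − 2) = 266 × 1456/1454 ≈ 266 Hz.

266 Hz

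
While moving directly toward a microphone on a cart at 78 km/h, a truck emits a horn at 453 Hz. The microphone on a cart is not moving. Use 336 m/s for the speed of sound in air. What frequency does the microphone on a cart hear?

484 Hz

78 km/h = 21.67 m/s.
Only the source moves, toward the listener, so f' = f · v/(v − v_s).
f' = 453 × 336/(336 − 21.67) = 453 × 336/314.3 ≈ 484 Hz.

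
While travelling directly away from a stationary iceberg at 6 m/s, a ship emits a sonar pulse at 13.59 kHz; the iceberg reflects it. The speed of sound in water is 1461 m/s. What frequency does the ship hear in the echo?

13.48 kHz

The iceberg receives the sound from a moving source: f₁ = f₀ · v/(v + v_e) = 13.59 × 1461/1467 ≈ 13.53 kHz.
On the return leg the ship is a moving observer: f₂ = f₁ · (v − v_e)/v = 13.53 × 1455/1461 ≈ 13.48 kHz.
Equivalently f₂ = f₀ · (v − v_e)/(v + v_e).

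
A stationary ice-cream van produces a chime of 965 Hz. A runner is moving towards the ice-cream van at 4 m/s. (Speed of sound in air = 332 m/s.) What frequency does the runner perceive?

Only the observer moves, toward the source, so f' = f · (v + v_o)/v.
f' = 965 × (332 + 4)/332 = 965 × 336/332 ≈ 977 Hz.

977 Hz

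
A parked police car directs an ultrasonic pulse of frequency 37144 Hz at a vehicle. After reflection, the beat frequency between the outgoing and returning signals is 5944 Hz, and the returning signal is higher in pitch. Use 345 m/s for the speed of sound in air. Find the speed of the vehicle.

26 m/s

Double Doppler shift off a moving reflector: f₂ = f₀ · (v + u)/(v − u) (u > 0 toward emitter).
Returning signal is higher, so f₂ = f₀ + Δf = 37144 + 5944 = 43088 Hz.
Rearranging, u = v · (f₂ − f₀)/(f₂ + f₀) = 345 × 5944/80232 ≈ 26 m/s.
So the vehicle is moving at 26 m/s toward the emitter.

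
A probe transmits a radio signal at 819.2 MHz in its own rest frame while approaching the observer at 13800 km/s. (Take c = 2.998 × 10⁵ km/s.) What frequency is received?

β = v/c = 13800/299800 = 0.0460.
Relativistic Doppler for frequency: f' = f₀ · √((1 + β)/(1 − β)).
f' = 819.2 × √(1.0460/0.9540) = 819.2 × 1.04714 ≈ 857.8 MHz.

857.8 MHz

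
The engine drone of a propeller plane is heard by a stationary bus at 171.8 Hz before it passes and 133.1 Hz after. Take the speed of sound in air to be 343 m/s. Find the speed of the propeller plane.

f₁/f₂ = (v + v_s)/(v − v_s), so v_s = v · (f₁ − f₂)/(f₁ + f₂).
v_s = 343 × (171.8 − 133.1)/(171.8 + 133.1) = 343 × 38.7/304.9 ≈ 44 m/s.

44 m/s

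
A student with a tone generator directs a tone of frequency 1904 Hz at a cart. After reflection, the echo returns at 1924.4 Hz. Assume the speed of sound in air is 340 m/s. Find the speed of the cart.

Double Doppler shift off a moving reflector: f₂ = f₀ · (v + u)/(v − u) (u > 0 toward emitter).
Rearranging, u = v · (f₂ − f₀)/(f₂ + f₀) = 340 × 20.4/3828.4 ≈ 1.81 m/s.
So the cart is moving at 1.81 m/s toward the emitter.

1.81 m/s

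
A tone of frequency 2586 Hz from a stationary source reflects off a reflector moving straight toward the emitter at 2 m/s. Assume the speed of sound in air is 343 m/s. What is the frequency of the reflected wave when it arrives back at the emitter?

2616 Hz

At the reflector (a moving observer), f₁ = f₀ · (v + u)/v = 2586 × 345/343 ≈ 2601 Hz.
On reflection it acts as a source moving toward the stationary detector: f₂ = f₁ · v/(v − u) = 2601 × 343/341 ≈ 2616 Hz.
Equivalently f₂ = f₀ · (v + u)/(v − u).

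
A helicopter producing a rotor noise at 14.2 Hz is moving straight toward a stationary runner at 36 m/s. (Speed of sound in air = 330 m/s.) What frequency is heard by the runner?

15.9 Hz

With the source moving toward a stationary observer, f' = f · v/(v − v_s).
f' = 14.2 × 330/(330 − 36) = 14.2 × 330/294 ≈ 15.9 Hz.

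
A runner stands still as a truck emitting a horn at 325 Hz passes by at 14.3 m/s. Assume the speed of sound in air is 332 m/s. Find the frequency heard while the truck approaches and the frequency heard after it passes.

340 Hz approaching; 312 Hz receding

Approaching: f₁ = f · v/(v − v_s) = 325 × 332/317.7 ≈ 340 Hz.
Receding: f₂ = f · v/(v + v_s) = 325 × 332/346.3 ≈ 312 Hz.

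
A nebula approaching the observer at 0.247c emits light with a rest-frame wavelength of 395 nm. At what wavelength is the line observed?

Relativistic Doppler for wavelength: λ' = λ₀ · √((1 − β)/(1 + β)).
λ' = 395 × √(0.7530/1.2470) = 395 × 0.77708 ≈ 306.9 nm.

306.9 nm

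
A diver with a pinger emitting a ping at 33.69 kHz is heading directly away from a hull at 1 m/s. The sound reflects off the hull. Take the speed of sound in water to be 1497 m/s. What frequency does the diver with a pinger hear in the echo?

33.6 kHz

The hull receives the sound from a moving source: f₁ = f₀ · v/(v + v_e) = 33.69 × 1497/1498 ≈ 33.7 kHz.
On the return leg the diver with a pinger is a moving observer: f₂ = f₁ · (v − v_e)/v = 33.7 × 1496/1497 ≈ 33.6 kHz.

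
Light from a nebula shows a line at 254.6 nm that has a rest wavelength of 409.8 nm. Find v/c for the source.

0.443

λ'/λ₀ = 0.6213 < 1 (blueshift), so the source is approaching.
λ'/λ₀ = √((1 − β)/(1 + β)) for an approaching source ⇒ β = (1 − r²)/(1 + r²) with r = λ'/λ₀.
β = (1 − 0.3860)/(1 + 0.3860) ≈ 0.443.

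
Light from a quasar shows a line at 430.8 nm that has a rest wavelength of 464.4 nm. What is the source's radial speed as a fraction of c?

λ'/λ₀ = 0.9276 < 1 (blueshift), so the source is approaching.
λ'/λ₀ = √((1 − β)/(1 + β)) for an approaching source ⇒ β = (1 − r²)/(1 + r²) with r = λ'/λ₀.
β = (1 − 0.8605)/(1 + 0.8605) ≈ 0.075.

0.075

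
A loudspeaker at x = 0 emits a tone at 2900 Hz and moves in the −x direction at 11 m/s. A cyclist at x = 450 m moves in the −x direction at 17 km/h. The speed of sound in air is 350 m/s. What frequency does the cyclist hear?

17 km/h = 4.722 m/s.
The observer lies on the +x side, so the source is heading away from the observer and the observer is heading toward the source.
General Doppler shift: f' = f · (v + v_o)/(v + v_s).
f' = 2900 × (350 + 4.722)/(350 + 11) = 2900 × 354.72/361 ≈ 2850 Hz.

2850 Hz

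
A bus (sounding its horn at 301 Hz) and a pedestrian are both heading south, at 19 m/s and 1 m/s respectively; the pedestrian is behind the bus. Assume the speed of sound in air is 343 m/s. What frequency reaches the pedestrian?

The pedestrian is behind, so the bus is moving away from it while the pedestrian is moving toward the bus.
With source receding and observer approaching, f' = f · (v + v_o)/(v + v_s).
f' = 301 × (343 + 1)/(343 + 19) = 301 × 344/362 ≈ 286 Hz.

286 Hz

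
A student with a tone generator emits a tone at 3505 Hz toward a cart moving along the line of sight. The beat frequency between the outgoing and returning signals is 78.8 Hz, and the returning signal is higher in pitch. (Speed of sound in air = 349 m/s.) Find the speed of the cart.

Double Doppler shift off a moving reflector: f₂ = f₀ · (v + u)/(v − u) (u > 0 toward emitter).
Returning signal is higher, so f₂ = f₀ + Δf = 3505 + 78.8 = 3583.8 Hz.
Rearranging, u = v · (f₂ − f₀)/(f₂ + f₀) = 349 × 78.8/7088.8 ≈ 3.9 m/s.
So the cart is moving at 3.9 m/s toward the emitter.

3.9 m/s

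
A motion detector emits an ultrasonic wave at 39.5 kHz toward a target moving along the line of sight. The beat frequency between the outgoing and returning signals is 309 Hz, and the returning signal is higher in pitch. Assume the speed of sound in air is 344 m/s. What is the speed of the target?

1.34 m/s

Double Doppler shift off a moving reflector: f₂ = f₀ · (v + u)/(v − u) (u > 0 toward emitter).
Returning signal is higher, so f₂ = f₀ + Δf = 39500 + 309 = 39809 Hz.
Rearranging, u = v · (f₂ − f₀)/(f₂ + f₀) = 344 × 309/79309 ≈ 1.34 m/s.
So the target is moving at 1.34 m/s toward the emitter.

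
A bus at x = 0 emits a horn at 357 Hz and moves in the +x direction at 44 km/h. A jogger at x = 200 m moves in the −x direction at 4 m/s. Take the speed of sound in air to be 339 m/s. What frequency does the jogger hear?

44 km/h = 12.22 m/s.
The observer lies on the +x side, so the source is heading toward the observer and the observer is heading toward the source.
With source approaching and observer approaching, f' = f · (v + v_o)/(v − v_s).
f' = 357 × (339 + 4)/(339 − 12.22) = 357 × 343/326.78 ≈ 375 Hz.

375 Hz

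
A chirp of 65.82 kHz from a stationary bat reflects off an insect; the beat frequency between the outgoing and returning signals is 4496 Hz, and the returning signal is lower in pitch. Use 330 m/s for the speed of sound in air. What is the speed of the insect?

11.7 m/s

Double Doppler shift off a moving reflector: f₂ = f₀ · (v + u)/(v − u) (u > 0 toward emitter).
Returning signal is lower, so f₂ = f₀ − Δf = 65820 − 4496 = 61324 Hz.
Rearranging, u = v · (f₂ − f₀)/(f₂ + f₀) = 330 × -4496/127144 ≈ -11.7 m/s.
So the insect is moving at 11.7 m/s away from the emitter.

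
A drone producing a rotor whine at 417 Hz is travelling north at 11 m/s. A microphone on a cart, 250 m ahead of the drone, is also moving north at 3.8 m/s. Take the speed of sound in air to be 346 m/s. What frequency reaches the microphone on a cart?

The microphone on a cart is ahead, so the drone is moving toward it while the microphone on a cart is moving away from the drone.
General Doppler shift: f' = f · (v − v_o)/(v − v_s).
f' = 417 × (346 − 3.8)/(346 − 11) = 417 × 342.2/335 ≈ 426 Hz.

426 Hz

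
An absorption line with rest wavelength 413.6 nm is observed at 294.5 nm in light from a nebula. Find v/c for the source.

λ'/λ₀ = 0.7120 < 1 (blueshift), so the source is approaching.
λ'/λ₀ = √((1 − β)/(1 + β)) for an approaching source ⇒ β = (1 − r²)/(1 + r²) with r = λ'/λ₀.
β = (1 − 0.5070)/(1 + 0.5070) ≈ 0.327.

0.327c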